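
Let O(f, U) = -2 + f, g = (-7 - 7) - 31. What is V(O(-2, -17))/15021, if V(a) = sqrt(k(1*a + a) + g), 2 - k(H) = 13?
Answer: 2*I*sqrt(14)/15021 ≈ 0.00049819*I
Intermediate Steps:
k(H) = -11 (k(H) = 2 - 1*13 = 2 - 13 = -11)
g = -45 (g = -14 - 31 = -45)
V(a) = 2*I*sqrt(14) (V(a) = sqrt(-11 - 45) = sqrt(-56) = 2*I*sqrt(14))
V(O(-2, -17))/15021 = (2*I*sqrt(14))/15021 = (2*I*sqrt(14))*(1/15021) = 2*I*sqrt(14)/15021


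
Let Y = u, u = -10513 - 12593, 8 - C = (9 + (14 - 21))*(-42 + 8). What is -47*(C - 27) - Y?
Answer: 20803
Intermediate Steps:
C = 76 (C = 8 - (9 + (14 - 21))*(-42 + 8) = 8 - (9 - 7)*(-34) = 8 - 2*(-34) = 8 - 1*(-68) = 8 + 68 = 76)
u = -23106
Y = -23106
-47*(C - 27) - Y = -47*(76 - 27) - 1*(-23106) = -47*49 + 23106 = -2303 + 23106 = 20803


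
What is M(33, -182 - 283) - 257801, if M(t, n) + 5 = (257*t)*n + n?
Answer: -4201936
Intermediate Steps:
M(t, n) = -5 + n + 257*n*t (M(t, n) = -5 + ((257*t)*n + n) = -5 + (257*n*t + n) = -5 + (n + 257*n*t) = -5 + n + 257*n*t)
M(33, -182 - 283) - 257801 = (-5 + (-182 - 283) + 257*(-182 - 283)*33) - 257801 = (-5 - 465 + 257*(-465)*33) - 257801 = (-5 - 465 - 3943665) - 257801 = -3944135 - 257801 = -4201936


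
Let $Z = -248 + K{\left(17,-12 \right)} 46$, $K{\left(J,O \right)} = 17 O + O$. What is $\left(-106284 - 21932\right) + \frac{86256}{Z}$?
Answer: $- \frac{163229750}{1273} \approx -1.2822 \cdot 10^{5}$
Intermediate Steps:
$K{\left(J,O \right)} = 18 O$
$Z = -10184$ ($Z = -248 + 18 \left(-12\right) 46 = -248 - 9936 = -10184$)
$\left(-106284 - 21932\right) + \frac{86256}{Z} = \left(-106284 - 21932\right) + \frac{86256}{-10184} = \left(-106284 - 21932\right) + 86256 \left(- \frac{1}{10184}\right) = \left(-106284 - 21932\right) - \frac{10782}{1273} = -128216 - \frac{10782}{1273} = - \frac{163229750}{1273}$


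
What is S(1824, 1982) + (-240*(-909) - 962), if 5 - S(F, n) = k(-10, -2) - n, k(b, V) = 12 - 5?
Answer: 219178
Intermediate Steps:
k(b, V) = 7
S(F, n) = -2 + n (S(F, n) = 5 - (7 - n) = 5 + (-7 + n) = -2 + n)
S(1824, 1982) + (-240*(-909) - 962) = (-2 + 1982) + (-240*(-909) - 962) = 1980 + (218160 - 962) = 1980 + 217198 = 219178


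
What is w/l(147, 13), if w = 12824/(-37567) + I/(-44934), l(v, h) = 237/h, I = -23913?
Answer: 1395792905/133354810662 ≈ 0.010467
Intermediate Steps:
w = 107368685/562678526 (w = 12824/(-37567) - 23913/(-44934) = 12824*(-1/37567) - 23913*(-1/44934) = -12824/37567 + 7971/14978 = 107368685/562678526 ≈ 0.19082)
w/l(147, 13) = 107368685/(562678526*((237/13))) = 107368685/(562678526*((237*(1/13)))) = 107368685/(562678526*(237/13)) = (107368685/562678526)*(13/237) = 1395792905/133354810662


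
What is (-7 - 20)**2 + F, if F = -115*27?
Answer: -2376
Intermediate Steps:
F = -3105
(-7 - 20)**2 + F = (-7 - 20)**2 - 3105 = (-27)**2 - 3105 = 729 - 3105 = -2376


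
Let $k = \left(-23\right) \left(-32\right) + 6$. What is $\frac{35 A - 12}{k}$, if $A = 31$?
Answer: $\frac{1073}{742} \approx 1.4461$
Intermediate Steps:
$k = 742$ ($k = 736 + 6 = 742$)
$\frac{35 A - 12}{k} = \frac{35 \cdot 31 - 12}{742} = \left(1085 - 12\right) \frac{1}{742} = 1073 \cdot \frac{1}{742} = \frac{1073}{742}$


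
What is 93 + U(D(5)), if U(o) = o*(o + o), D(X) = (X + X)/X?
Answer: 101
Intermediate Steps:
D(X) = 2 (D(X) = (2*X)/X = 2)
U(o) = 2*o² (U(o) = o*(2*o) = 2*o²)
93 + U(D(5)) = 93 + 2*2² = 93 + 2*4 = 93 + 8 = 101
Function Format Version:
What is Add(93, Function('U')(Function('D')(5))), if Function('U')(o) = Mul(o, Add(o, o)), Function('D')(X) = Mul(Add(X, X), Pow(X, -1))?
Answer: 101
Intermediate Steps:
Function('D')(X) = 2 (Function('D')(X) = Mul(Mul(2, X), Pow(X, -1)) = 2)
Function('U')(o) = Mul(2, Pow(o, 2)) (Function('U')(o) = Mul(o, Mul(2, o)) = Mul(2, Pow(o, 2)))
Add(93, Function('U')(Function('D')(5))) = Add(93, Mul(2, Pow(2, 2))) = Add(93, Mul(2, 4)) = Add(93, 8) = 101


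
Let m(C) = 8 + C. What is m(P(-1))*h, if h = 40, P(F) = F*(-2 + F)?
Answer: 440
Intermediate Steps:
m(P(-1))*h = (8 - (-2 - 1))*40 = (8 - 1*(-3))*40 = (8 + 3)*40 = 11*40 = 440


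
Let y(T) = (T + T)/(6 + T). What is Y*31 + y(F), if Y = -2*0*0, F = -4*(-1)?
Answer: ⅘ ≈ 0.80000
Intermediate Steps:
F = 4
y(T) = 2*T/(6 + T) (y(T) = (2*T)/(6 + T) = 2*T/(6 + T))
Y = 0 (Y = 0*0 = 0)
Y*31 + y(F) = 0*31 + 2*4/(6 + 4) = 0 + 2*4/10 = 0 + 2*4*(⅒) = 0 + ⅘ = ⅘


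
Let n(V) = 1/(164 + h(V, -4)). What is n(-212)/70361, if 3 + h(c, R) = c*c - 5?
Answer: 1/3173281100 ≈ 3.1513e-10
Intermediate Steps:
h(c, R) = -8 + c² (h(c, R) = -3 + (c*c - 5) = -3 + (c² - 5) = -3 + (-5 + c²) = -8 + c²)
n(V) = 1/(156 + V²) (n(V) = 1/(164 + (-8 + V²)) = 1/(156 + V²))
n(-212)/70361 = 1/((156 + (-212)²)*70361) = (1/70361)/(156 + 44944) = (1/70361)/45100 = (1/45100)*(1/70361) = 1/3173281100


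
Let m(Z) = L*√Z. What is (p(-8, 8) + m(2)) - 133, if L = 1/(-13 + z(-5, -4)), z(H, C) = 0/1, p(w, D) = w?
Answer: -141 - √2/13 ≈ -141.11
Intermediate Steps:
z(H, C) = 0 (z(H, C) = 0*1 = 0)
L = -1/13 (L = 1/(-13 + 0) = 1/(-13) = -1/13 ≈ -0.076923)
m(Z) = -√Z/13
(p(-8, 8) + m(2)) - 133 = (-8 - √2/13) - 133 = -141 - √2/13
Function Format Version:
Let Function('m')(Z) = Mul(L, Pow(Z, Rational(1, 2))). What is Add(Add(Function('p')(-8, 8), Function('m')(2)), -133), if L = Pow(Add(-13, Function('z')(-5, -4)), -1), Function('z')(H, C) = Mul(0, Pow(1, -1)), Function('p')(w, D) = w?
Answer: Add(-141, Mul(Rational(-1, 13), Pow(2, Rational(1, 2)))) ≈ -141.11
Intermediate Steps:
Function('z')(H, C) = 0 (Function('z')(H, C) = Mul(0, 1) = 0)
L = Rational(-1, 13) (L = Pow(Add(-13, 0), -1) = Pow(-13, -1) = Rational(-1, 13) ≈ -0.076923)
Function('m')(Z) = Mul(Rational(-1, 13), Pow(Z, Rational(1, 2)))
Add(Add(Function('p')(-8, 8), Function('m')(2)), -133) = Add(Add(-8, Mul(Rational(-1, 13), Pow(2, Rational(1, 2)))), -133) = Add(-141, Mul(Rational(-1, 13), Pow(2, Rational(1, 2))))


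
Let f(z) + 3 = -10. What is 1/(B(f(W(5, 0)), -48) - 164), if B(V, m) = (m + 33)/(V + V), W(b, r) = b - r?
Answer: -26/4249 ≈ -0.0061191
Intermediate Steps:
f(z) = -13 (f(z) = -3 - 10 = -13)
B(V, m) = (33 + m)/(2*V) (B(V, m) = (33 + m)/((2*V)) = (33 + m)*(1/(2*V)) = (33 + m)/(2*V))
1/(B(f(W(5, 0)), -48) - 164) = 1/((½)*(33 - 48)/(-13) - 164) = 1/((½)*(-1/13)*(-15) - 164) = 1/(15/26 - 164) = 1/(-4249/26) = -26/4249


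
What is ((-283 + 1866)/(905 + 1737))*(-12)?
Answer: -9498/1321 ≈ -7.1900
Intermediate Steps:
((-283 + 1866)/(905 + 1737))*(-12) = (1583/2642)*(-12) = -9498/1321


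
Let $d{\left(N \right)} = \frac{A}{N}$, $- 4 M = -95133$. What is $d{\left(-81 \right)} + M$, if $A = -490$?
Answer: $\frac{7707733}{324} \approx 23789.0$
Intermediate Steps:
$M = \frac{95133}{4}$ ($M = \left(- \frac{1}{4}\right) \left(-95133\right) = \frac{95133}{4} \approx 23783.0$)
$d{\left(N \right)} = - \frac{490}{N}$
$d{\left(-81 \right)} + M = - \frac{490}{-81} + \frac{95133}{4} = \left(-490\right) \left(- \frac{1}{81}\right) + \frac{95133}{4} = \frac{490}{81} + \frac{95133}{4} = \frac{7707733}{324}$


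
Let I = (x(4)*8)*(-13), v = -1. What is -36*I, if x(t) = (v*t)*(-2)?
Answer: 29952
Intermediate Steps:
x(t) = 2*t (x(t) = -t*(-2) = 2*t)
I = -832 (I = ((2*4)*8)*(-13) = (8*8)*(-13) = 64*(-13) = -832)
-36*I = -36*(-832) = 29952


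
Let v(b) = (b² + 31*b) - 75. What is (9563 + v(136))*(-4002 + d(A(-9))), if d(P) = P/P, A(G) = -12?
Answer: -128832200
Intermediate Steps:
v(b) = -75 + b² + 31*b
d(P) = 1
(9563 + v(136))*(-4002 + d(A(-9))) = (9563 + (-75 + 136² + 31*136))*(-4002 + 1) = (9563 + (-75 + 18496 + 4216))*(-4001) = (9563 + 22637)*(-4001) = 32200*(-4001) = -128832200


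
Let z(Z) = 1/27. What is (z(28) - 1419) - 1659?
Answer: -83105/27 ≈ -3078.0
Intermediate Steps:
z(Z) = 1/27
(z(28) - 1419) - 1659 = (1/27 - 1419) - 1659 = -38312/27 - 1659 = -83105/27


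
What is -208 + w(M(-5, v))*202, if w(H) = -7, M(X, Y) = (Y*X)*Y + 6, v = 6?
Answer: -1622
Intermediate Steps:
M(X, Y) = 6 + X*Y² (M(X, Y) = (X*Y)*Y + 6 = X*Y² + 6 = 6 + X*Y²)
-208 + w(M(-5, v))*202 = -208 - 7*202 = -208 - 1414 = -1622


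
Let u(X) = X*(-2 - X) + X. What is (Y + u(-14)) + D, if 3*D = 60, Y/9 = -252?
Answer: -2430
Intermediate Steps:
Y = -2268 (Y = 9*(-252) = -2268)
D = 20 (D = (⅓)*60 = 20)
u(X) = X + X*(-2 - X)
(Y + u(-14)) + D = (-2268 - 1*(-14)*(1 - 14)) + 20 = (-2268 - 1*(-14)*(-13)) + 20 = (-2268 - 182) + 20 = -2450 + 20 = -2430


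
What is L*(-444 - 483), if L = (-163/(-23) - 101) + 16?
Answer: 1661184/23 ≈ 72225.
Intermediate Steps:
L = -1792/23 (L = (-163*(-1/23) - 101) + 16 = (163/23 - 101) + 16 = -2160/23 + 16 = -1792/23 ≈ -77.913)
L*(-444 - 483) = -1792*(-444 - 483)/23 = -1792/23*(-927) = 1661184/23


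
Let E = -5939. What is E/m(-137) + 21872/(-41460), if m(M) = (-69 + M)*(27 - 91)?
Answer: -133647847/136652160 ≈ -0.97801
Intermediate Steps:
m(M) = 4416 - 64*M (m(M) = (-69 + M)*(-64) = 4416 - 64*M)
E/m(-137) + 21872/(-41460) = -5939/(4416 - 64*(-137)) + 21872/(-41460) = -5939/(4416 + 8768) + 21872*(-1/41460) = -5939/13184 - 5468/10365 = -133647847/136652160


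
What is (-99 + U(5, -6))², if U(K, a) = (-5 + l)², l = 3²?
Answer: 6889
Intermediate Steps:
l = 9
U(K, a) = 16 (U(K, a) = (-5 + 9)² = 4² = 16)
(-99 + U(5, -6))² = (-99 + 16)² = (-83)² = 6889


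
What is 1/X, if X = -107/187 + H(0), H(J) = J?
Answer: -187/107 ≈ -1.7477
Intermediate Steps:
X = -107/187 (X = -107/187 + 0 = -107/187 ≈ -0.57219)
1/X = 1/(-107/187) = -187/107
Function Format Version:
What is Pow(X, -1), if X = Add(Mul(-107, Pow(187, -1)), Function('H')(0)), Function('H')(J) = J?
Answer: Rational(-187, 107) ≈ -1.7477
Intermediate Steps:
X = Rational(-107, 187) (X = Add(Mul(-107, Pow(187, -1)), 0) = Add(Mul(-107, Rational(1, 187)), 0) = Add(Rational(-107, 187), 0) = Rational(-107, 187) ≈ -0.57219)
Pow(X, -1) = Pow(Rational(-107, 187), -1) = Rational(-187, 107)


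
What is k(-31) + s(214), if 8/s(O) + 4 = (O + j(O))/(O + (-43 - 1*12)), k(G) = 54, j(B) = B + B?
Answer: 266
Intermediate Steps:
j(B) = 2*B
s(O) = 8/(-4 + 3*O/(-55 + O)) (s(O) = 8/(-4 + (O + 2*O)/(O + (-43 - 1*12))) = 8/(-4 + (3*O)/(O + (-43 - 12))) = 8/(-4 + (3*O)/(O - 55)) = 8/(-4 + (3*O)/(-55 + O)) = 8/(-4 + 3*O/(-55 + O)))
k(-31) + s(214) = 54 + 8*(-55 + 214)/(220 - 1*214) = 54 + 8*159/(220 - 214) = 54 + 8*159/6 = 54 + 8*(1/6)*159 = 54 + 212 = 266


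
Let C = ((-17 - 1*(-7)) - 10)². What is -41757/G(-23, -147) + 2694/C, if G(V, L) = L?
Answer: 2849803/9800 ≈ 290.80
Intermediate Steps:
C = 400 (C = ((-17 + 7) - 10)² = (-10 - 10)² = (-20)² = 400)
-41757/G(-23, -147) + 2694/C = -41757/(-147) + 2694/400 = -41757*(-1/147) + 2694*(1/400) = 13919/49 + 1347/200 = 2849803/9800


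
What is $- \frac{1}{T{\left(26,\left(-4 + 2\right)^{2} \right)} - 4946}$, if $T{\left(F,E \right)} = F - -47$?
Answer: $\frac{1}{4873} \approx 0.00020521$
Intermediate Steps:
$T{\left(F,E \right)} = 47 + F$ ($T{\left(F,E \right)} = F + 47 = 47 + F$)
$- \frac{1}{T{\left(26,\left(-4 + 2\right)^{2} \right)} - 4946} = - \frac{1}{\left(47 + 26\right) - 4946} = - \frac{1}{73 - 4946} = - \frac{1}{-4873} = \left(-1\right) \left(- \frac{1}{4873}\right) = \frac{1}{4873}$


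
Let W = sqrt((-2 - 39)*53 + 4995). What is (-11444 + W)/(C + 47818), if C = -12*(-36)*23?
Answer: -5722/28877 + sqrt(2822)/57754 ≈ -0.19723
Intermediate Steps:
W = sqrt(2822) (W = sqrt(-41*53 + 4995) = sqrt(-2173 + 4995) = sqrt(2822) ≈ 53.122)
C = 9936 (C = 432*23 = 9936)
(-11444 + W)/(C + 47818) = (-11444 + sqrt(2822))/(9936 + 47818) = (-11444 + sqrt(2822))/57754 = (-11444 + sqrt(2822))*(1/57754) = -5722/28877 + sqrt(2822)/57754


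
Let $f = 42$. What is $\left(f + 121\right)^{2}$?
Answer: $26569$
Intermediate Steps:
$\left(f + 121\right)^{2} = \left(42 + 121\right)^{2} = 163^{2} = 26569$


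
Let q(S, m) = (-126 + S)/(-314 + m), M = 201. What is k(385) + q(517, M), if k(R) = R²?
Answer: 16749034/113 ≈ 1.4822e+5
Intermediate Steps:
q(S, m) = (-126 + S)/(-314 + m)
k(385) + q(517, M) = 385² + (-126 + 517)/(-314 + 201) = 148225 + 391/(-113) = 148225 - 1/113*391 = 148225 - 391/113 = 16749034/113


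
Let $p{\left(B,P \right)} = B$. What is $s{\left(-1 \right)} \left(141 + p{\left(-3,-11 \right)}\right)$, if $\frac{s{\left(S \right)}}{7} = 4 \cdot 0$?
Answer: $0$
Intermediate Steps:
$s{\left(S \right)} = 0$ ($s{\left(S \right)} = 7 \cdot 4 \cdot 0 = 7 \cdot 0 = 0$)
$s{\left(-1 \right)} \left(141 + p{\left(-3,-11 \right)}\right) = 0 \left(141 - 3\right) = 0 \cdot 138 = 0$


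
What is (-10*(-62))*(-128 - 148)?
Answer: -171120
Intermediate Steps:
(-10*(-62))*(-128 - 148) = 620*(-276) = -171120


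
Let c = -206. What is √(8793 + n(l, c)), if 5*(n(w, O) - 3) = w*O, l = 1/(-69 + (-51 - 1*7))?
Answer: √3546897910/635 ≈ 93.789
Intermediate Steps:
l = -1/127 (l = 1/(-69 + (-51 - 7)) = 1/(-69 - 58) = 1/(-127) = -1/127 ≈ -0.0078740)
n(w, O) = 3 + O*w/5 (n(w, O) = 3 + (w*O)/5 = 3 + (O*w)/5 = 3 + O*w/5)
√(8793 + n(l, c)) = √(8793 + (3 + (⅕)*(-206)*(-1/127))) = √(8793 + (3 + 206/635)) = √(8793 + 2111/635) = √(5585666/635) = √3546897910/635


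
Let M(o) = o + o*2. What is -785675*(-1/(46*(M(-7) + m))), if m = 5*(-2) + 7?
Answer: -785675/1104 ≈ -711.66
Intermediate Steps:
m = -3 (m = -10 + 7 = -3)
M(o) = 3*o (M(o) = o + 2*o = 3*o)
-785675*(-1/(46*(M(-7) + m))) = -785675*(-1/(46*(3*(-7) - 3))) = -785675*(-1/(46*(-21 - 3))) = -785675/((-46*(-24))) = -785675/1104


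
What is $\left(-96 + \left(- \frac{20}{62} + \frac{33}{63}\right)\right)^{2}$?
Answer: $\frac{3889393225}{423801} \approx 9177.4$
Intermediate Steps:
$\left(-96 + \left(- \frac{20}{62} + \frac{33}{63}\right)\right)^{2} = \left(-96 + \left(\left(-20\right) \frac{1}{62} + 33 \cdot \frac{1}{63}\right)\right)^{2} = \left(-96 + \left(- \frac{10}{31} + \frac{11}{21}\right)\right)^{2} = \left(-96 + \frac{131}{651}\right)^{2} = \left(- \frac{62365}{651}\right)^{2} = \frac{3889393225}{423801}$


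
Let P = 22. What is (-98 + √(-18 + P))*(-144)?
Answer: 13824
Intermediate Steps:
(-98 + √(-18 + P))*(-144) = (-98 + √(-18 + 22))*(-144) = (-98 + √4)*(-144) = (-98 + 2)*(-144) = -96*(-144) = 13824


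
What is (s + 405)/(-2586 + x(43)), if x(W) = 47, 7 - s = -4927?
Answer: -5339/2539 ≈ -2.1028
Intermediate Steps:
s = 4934 (s = 7 - 1*(-4927) = 7 + 4927 = 4934)
(s + 405)/(-2586 + x(43)) = (4934 + 405)/(-2586 + 47) = 5339/(-2539) = 5339*(-1/2539) = -5339/2539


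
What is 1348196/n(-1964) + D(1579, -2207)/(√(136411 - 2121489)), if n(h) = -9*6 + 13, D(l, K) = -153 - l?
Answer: -1348196/41 + 866*I*√1985078/992539 ≈ -32883.0 + 1.2293*I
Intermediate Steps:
n(h) = -41 (n(h) = -54 + 13 = -41)
1348196/n(-1964) + D(1579, -2207)/(√(136411 - 2121489)) = 1348196/(-41) + (-153 - 1*1579)/(√(136411 - 2121489)) = 1348196*(-1/41) + (-153 - 1579)/(√(-1985078)) = -1348196/41 - 1732*(-I*√1985078/1985078) = -1348196/41 - (-866)*I*√1985078/992539 = -1348196/41 + 866*I*√1985078/992539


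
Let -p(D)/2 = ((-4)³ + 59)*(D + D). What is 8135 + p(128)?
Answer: 10695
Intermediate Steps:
p(D) = 20*D (p(D) = -2*((-4)³ + 59)*(D + D) = -2*(-64 + 59)*2*D = -(-10)*2*D = -(-20)*D = 20*D)
8135 + p(128) = 8135 + 20*128 = 8135 + 2560 = 10695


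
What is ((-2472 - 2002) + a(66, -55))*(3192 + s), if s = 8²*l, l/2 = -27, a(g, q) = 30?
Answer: 1173216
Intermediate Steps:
l = -54 (l = 2*(-27) = -54)
s = -3456 (s = 8²*(-54) = 64*(-54) = -3456)
((-2472 - 2002) + a(66, -55))*(3192 + s) = ((-2472 - 2002) + 30)*(3192 - 3456) = (-4474 + 30)*(-264) = -4444*(-264) = 1173216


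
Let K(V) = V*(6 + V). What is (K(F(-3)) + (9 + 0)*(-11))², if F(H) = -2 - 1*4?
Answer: 9801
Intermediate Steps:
F(H) = -6 (F(H) = -2 - 4 = -6)
(K(F(-3)) + (9 + 0)*(-11))² = (-6*(6 - 6) + (9 + 0)*(-11))² = (-6*0 + 9*(-11))² = (0 - 99)² = (-99)² = 9801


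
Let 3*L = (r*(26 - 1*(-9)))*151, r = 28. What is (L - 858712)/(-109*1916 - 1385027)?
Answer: 2428156/4781613 ≈ 0.50781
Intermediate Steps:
L = 147980/3 (L = ((28*(26 - 1*(-9)))*151)/3 = ((28*(26 + 9))*151)/3 = ((28*35)*151)/3 = (980*151)/3 = (1/3)*147980 = 147980/3 ≈ 49327.)
(L - 858712)/(-109*1916 - 1385027) = (147980/3 - 858712)/(-109*1916 - 1385027) = -2428156/(3*(-208844 - 1385027)) = -2428156/3/(-1593871) = -2428156/3*(-1/1593871) = 2428156/4781613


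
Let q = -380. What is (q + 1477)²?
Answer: 1203409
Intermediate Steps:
(q + 1477)² = (-380 + 1477)² = 1097² = 1203409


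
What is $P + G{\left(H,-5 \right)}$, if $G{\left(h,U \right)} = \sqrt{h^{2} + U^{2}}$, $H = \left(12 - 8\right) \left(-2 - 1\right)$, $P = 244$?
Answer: $257$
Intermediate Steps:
$H = -12$ ($H = 4 \left(-3\right) = -12$)
$G{\left(h,U \right)} = \sqrt{U^{2} + h^{2}}$
$P + G{\left(H,-5 \right)} = 244 + \sqrt{\left(-5\right)^{2} + \left(-12\right)^{2}} = 244 + \sqrt{25 + 144} = 244 + \sqrt{169} = 244 + 13 = 257$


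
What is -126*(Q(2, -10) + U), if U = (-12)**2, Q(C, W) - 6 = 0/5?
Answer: -18900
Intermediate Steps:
Q(C, W) = 6 (Q(C, W) = 6 + 0/5 = 6 + 0*(1/5) = 6 + 0 = 6)
U = 144
-126*(Q(2, -10) + U) = -126*(6 + 144) = -126*150 = -18900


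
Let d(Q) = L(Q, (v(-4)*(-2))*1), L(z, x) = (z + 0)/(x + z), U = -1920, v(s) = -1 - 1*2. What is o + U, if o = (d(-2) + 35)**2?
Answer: -2919/4 ≈ -729.75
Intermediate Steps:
v(s) = -3 (v(s) = -1 - 2 = -3)
L(z, x) = z/(x + z)
d(Q) = Q/(6 + Q) (d(Q) = Q/(-3*(-2)*1 + Q) = Q/(6*1 + Q) = Q/(6 + Q))
o = 4761/4 (o = (-2/(6 - 2) + 35)**2 = (-2/4 + 35)**2 = (-2*1/4 + 35)**2 = (-1/2 + 35)**2 = (69/2)**2 = 4761/4 ≈ 1190.3)
o + U = 4761/4 - 1920 = -2919/4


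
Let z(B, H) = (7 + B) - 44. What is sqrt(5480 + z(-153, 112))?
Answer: 23*sqrt(10) ≈ 72.732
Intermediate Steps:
z(B, H) = -37 + B
sqrt(5480 + z(-153, 112)) = sqrt(5480 + (-37 - 153)) = sqrt(5480 - 190) = sqrt(5290) = 23*sqrt(10)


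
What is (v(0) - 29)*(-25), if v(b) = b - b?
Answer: 725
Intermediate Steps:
v(b) = 0
(v(0) - 29)*(-25) = (0 - 29)*(-25) = -29*(-25) = 725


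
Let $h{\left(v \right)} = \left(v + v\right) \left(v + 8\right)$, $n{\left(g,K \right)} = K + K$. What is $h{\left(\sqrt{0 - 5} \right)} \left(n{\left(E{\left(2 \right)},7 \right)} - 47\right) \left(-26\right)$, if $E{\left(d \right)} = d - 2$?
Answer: $-8580 + 13728 i \sqrt{5} \approx -8580.0 + 30697.0 i$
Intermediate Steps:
$E{\left(d \right)} = -2 + d$
$n{\left(g,K \right)} = 2 K$
$h{\left(v \right)} = 2 v \left(8 + v\right)$
$h{\left(\sqrt{0 - 5} \right)} \left(n{\left(E{\left(2 \right)},7 \right)} - 47\right) \left(-26\right) = 2 \sqrt{0 - 5} \left(8 + \sqrt{0 - 5}\right) \left(2 \cdot 7 - 47\right) \left(-26\right) = 2 \sqrt{-5} \left(8 + \sqrt{-5}\right) \left(14 - 47\right) \left(-26\right) = 2 i \sqrt{5} \left(8 + i \sqrt{5}\right) \left(-33\right) \left(-26\right) = - 66 i \sqrt{5} \left(8 + i \sqrt{5}\right) \left(-26\right) = 1716 i \sqrt{5} \left(8 + i \sqrt{5}\right)$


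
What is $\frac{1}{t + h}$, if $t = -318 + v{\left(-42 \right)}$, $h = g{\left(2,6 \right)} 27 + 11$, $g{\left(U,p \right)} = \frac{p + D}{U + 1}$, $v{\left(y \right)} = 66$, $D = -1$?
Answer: $- \frac{1}{196} \approx -0.005102$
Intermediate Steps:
$g{\left(U,p \right)} = \frac{-1 + p}{1 + U}$ ($g{\left(U,p \right)} = \frac{p - 1}{U + 1} = \frac{-1 + p}{1 + U}$)
$h = 56$ ($h = \frac{-1 + 6}{1 + 2} \cdot 27 + 11 = \frac{1}{3} \cdot 5 \cdot 27 + 11 = \frac{5}{3} \cdot 27 + 11 = 45 + 11 = 56$)
$t = -252$ ($t = -318 + 66 = -252$)
$\frac{1}{t + h} = \frac{1}{-252 + 56} = \frac{1}{-196} = - \frac{1}{196}$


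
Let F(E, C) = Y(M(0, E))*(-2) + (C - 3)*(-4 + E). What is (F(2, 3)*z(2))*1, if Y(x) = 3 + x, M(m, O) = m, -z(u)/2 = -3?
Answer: -36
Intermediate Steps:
z(u) = 6 (z(u) = -2*(-3) = 6)
F(E, C) = -6 + (-4 + E)*(-3 + C) (F(E, C) = (3 + 0)*(-2) + (C - 3)*(-4 + E) = 3*(-2) + (-3 + C)*(-4 + E) = -6 + (-4 + E)*(-3 + C))
(F(2, 3)*z(2))*1 = ((6 - 4*3 - 3*2 + 3*2)*6)*1 = ((6 - 12 - 6 + 6)*6)*1 = -6*6*1 = -36*1 = -36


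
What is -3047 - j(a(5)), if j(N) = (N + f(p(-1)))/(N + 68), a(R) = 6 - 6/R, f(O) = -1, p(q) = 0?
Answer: -1109127/364 ≈ -3047.1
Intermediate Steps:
a(R) = 6 - 6/R
j(N) = (-1 + N)/(68 + N) (j(N) = (N - 1)/(N + 68) = (-1 + N)/(68 + N))
-3047 - j(a(5)) = -3047 - (-1 + (6 - 6/5))/(68 + (6 - 6/5)) = -3047 - (-1 + 24/5)/(68 + 24/5) = -3047 - 19/(364/5*5) = -3047 - 5*19/(364*5) = -3047 - 1*19/364 = -3047 - 19/364 = -1109127/364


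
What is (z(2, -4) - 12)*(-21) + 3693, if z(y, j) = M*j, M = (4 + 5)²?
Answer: 10749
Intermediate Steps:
M = 81 (M = 9² = 81)
z(y, j) = 81*j
(z(2, -4) - 12)*(-21) + 3693 = (81*(-4) - 12)*(-21) + 3693 = (-324 - 12)*(-21) + 3693 = -336*(-21) + 3693 = 7056 + 3693 = 10749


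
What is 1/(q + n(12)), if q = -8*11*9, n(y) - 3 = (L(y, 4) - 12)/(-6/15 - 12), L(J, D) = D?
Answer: -31/24439 ≈ -0.0012685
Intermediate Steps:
n(y) = 113/31 (n(y) = 3 + (4 - 12)/(-6/15 - 12) = 3 - 8/(-6*1/15 - 12) = 3 - 8/(-⅖ - 12) = 3 - 8/(-62/5) = 3 - 8*(-5/62) = 3 + 20/31 = 113/31)
q = -792 (q = -88*9 = -792)
1/(q + n(12)) = 1/(-792 + 113/31) = 1/(-24439/31) = -31/24439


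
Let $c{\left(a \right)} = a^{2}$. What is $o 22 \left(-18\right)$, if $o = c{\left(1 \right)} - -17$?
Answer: $-7128$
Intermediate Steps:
$o = 18$ ($o = 1^{2} - -17 = 1 + 17 = 18$)
$o 22 \left(-18\right) = 18 \cdot 22 \left(-18\right) = 396 \left(-18\right) = -7128$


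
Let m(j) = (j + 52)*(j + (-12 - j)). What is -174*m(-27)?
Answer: 52200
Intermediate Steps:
m(j) = -624 - 12*j (m(j) = (52 + j)*(-12) = -624 - 12*j)
-174*m(-27) = -174*(-624 - 12*(-27)) = -174*(-624 + 324) = -174*(-300) = 52200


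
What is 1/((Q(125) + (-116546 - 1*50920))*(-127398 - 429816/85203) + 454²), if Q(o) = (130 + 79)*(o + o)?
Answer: 28401/416900417706436 ≈ 6.8124e-11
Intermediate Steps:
Q(o) = 418*o (Q(o) = 209*(2*o) = 418*o)
1/((Q(125) + (-116546 - 1*50920))*(-127398 - 429816/85203) + 454²) = 1/((418*125 + (-116546 - 1*50920))*(-127398 - 429816/85203) + 454²) = 1/((52250 + (-116546 - 50920))*(-127398 - 429816*1/85203) + 206116) = 1/((52250 - 167466)*(-127398 - 143272/28401) + 206116) = 1/(-115216*(-3618373870/28401) + 206116) = 1/(416894563805920/28401 + 206116) = 1/(416900417706436/28401) = 28401/416900417706436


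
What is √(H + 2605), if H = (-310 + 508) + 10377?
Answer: 2*√3295 ≈ 114.80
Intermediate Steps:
H = 10575 (H = 198 + 10377 = 10575)
√(H + 2605) = √(10575 + 2605) = √13180 = 2*√3295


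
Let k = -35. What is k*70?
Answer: -2450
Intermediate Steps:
k*70 = -35*70 = -2450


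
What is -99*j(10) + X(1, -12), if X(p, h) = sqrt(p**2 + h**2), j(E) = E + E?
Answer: -1980 + sqrt(145) ≈ -1968.0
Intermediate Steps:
j(E) = 2*E
X(p, h) = sqrt(h**2 + p**2)
-99*j(10) + X(1, -12) = -198*10 + sqrt((-12)**2 + 1**2) = -99*20 + sqrt(144 + 1) = -1980 + sqrt(145)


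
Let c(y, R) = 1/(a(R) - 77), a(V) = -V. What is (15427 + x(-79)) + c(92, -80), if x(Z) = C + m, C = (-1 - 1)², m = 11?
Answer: 46327/3 ≈ 15442.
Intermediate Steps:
C = 4 (C = (-2)² = 4)
c(y, R) = 1/(-77 - R) (c(y, R) = 1/(-R - 77) = 1/(-77 - R))
x(Z) = 15 (x(Z) = 4 + 11 = 15)
(15427 + x(-79)) + c(92, -80) = (15427 + 15) - 1/(77 - 80) = 15442 - 1/(-3) = 15442 - 1*(-⅓) = 15442 + ⅓ = 46327/3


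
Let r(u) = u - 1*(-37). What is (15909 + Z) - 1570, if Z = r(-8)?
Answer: 14368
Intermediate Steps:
r(u) = 37 + u (r(u) = u + 37 = 37 + u)
Z = 29 (Z = 37 - 8 = 29)
(15909 + Z) - 1570 = (15909 + 29) - 1570 = 15938 - 1570 = 14368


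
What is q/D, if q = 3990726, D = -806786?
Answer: -1995363/403393 ≈ -4.9464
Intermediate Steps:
q/D = 3990726/(-806786) = 3990726*(-1/806786) = -1995363/403393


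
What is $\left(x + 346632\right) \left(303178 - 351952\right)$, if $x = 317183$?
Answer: $-32376912810$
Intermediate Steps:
$\left(x + 346632\right) \left(303178 - 351952\right) = \left(317183 + 346632\right) \left(303178 - 351952\right) = 663815 \left(-48774\right) = -32376912810$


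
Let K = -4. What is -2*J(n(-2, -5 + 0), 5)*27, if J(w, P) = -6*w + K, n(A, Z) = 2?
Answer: 864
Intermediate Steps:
J(w, P) = -4 - 6*w (J(w, P) = -6*w - 4 = -4 - 6*w)
-2*J(n(-2, -5 + 0), 5)*27 = -2*(-4 - 6*2)*27 = -2*(-4 - 12)*27 = -2*(-16)*27 = 32*27 = 864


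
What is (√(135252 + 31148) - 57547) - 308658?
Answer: -366205 + 80*√26 ≈ -3.6580e+5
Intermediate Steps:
(√(135252 + 31148) - 57547) - 308658 = (√166400 - 57547) - 308658 = (80*√26 - 57547) - 308658 = (-57547 + 80*√26) - 308658 = -366205 + 80*√26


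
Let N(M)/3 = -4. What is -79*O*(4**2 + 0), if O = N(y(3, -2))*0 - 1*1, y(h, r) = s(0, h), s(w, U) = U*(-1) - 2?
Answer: 1264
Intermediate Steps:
s(w, U) = -2 - U (s(w, U) = -U - 2 = -2 - U)
y(h, r) = -2 - h
N(M) = -12 (N(M) = 3*(-4) = -12)
O = -1 (O = -12*0 - 1*1 = 0 - 1 = -1)
-79*O*(4**2 + 0) = -(-79)*(4**2 + 0) = -(-79)*(16 + 0) = -(-79)*16 = -79*(-16) = 1264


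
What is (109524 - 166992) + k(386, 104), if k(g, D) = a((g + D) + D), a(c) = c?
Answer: -56874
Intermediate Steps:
k(g, D) = g + 2*D (k(g, D) = (g + D) + D = (D + g) + D = g + 2*D)
(109524 - 166992) + k(386, 104) = (109524 - 166992) + (386 + 2*104) = -57468 + (386 + 208) = -57468 + 594 = -56874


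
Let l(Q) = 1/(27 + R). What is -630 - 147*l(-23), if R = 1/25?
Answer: -429555/676 ≈ -635.44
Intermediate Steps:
R = 1/25 ≈ 0.040000
l(Q) = 25/676 (l(Q) = 1/(27 + 1/25) = 1/(676/25) = 25/676)
-630 - 147*l(-23) = -630 - 147*25/676 = -630 - 3675/676 = -429555/676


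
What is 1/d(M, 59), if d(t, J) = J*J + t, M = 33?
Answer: 1/3514 ≈ 0.00028458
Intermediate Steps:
d(t, J) = t + J² (d(t, J) = J² + t = t + J²)
1/d(M, 59) = 1/(33 + 59²) = 1/(33 + 3481) = 1/3514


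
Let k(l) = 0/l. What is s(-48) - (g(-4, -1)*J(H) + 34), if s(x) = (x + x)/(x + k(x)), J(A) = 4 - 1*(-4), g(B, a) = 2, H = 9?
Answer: -48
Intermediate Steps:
k(l) = 0
J(A) = 8 (J(A) = 4 + 4 = 8)
s(x) = 2 (s(x) = (x + x)/(x + 0) = (2*x)/x = 2)
s(-48) - (g(-4, -1)*J(H) + 34) = 2 - (2*8 + 34) = 2 - (16 + 34) = 2 - 1*50 = 2 - 50 = -48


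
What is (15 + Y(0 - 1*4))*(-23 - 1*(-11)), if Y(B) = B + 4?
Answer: -180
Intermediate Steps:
Y(B) = 4 + B
(15 + Y(0 - 1*4))*(-23 - 1*(-11)) = (15 + (4 + (0 - 1*4)))*(-23 - 1*(-11)) = (15 + (4 + (0 - 4)))*(-23 + 11) = (15 + (4 - 4))*(-12) = (15 + 0)*(-12) = 15*(-12) = -180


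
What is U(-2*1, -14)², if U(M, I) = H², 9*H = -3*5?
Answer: 625/81 ≈ 7.7160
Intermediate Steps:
H = -5/3 (H = (-3*5)/9 = (-1*15)/9 = (⅑)*(-15) = -5/3 ≈ -1.6667)
U(M, I) = 25/9 (U(M, I) = (-5/3)² = 25/9)
U(-2*1, -14)² = (25/9)² = 625/81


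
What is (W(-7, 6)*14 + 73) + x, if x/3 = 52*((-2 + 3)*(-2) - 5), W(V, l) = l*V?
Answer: -1607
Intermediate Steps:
W(V, l) = V*l
x = -1092 (x = 3*(52*((-2 + 3)*(-2) - 5)) = 3*(52*(1*(-2) - 5)) = 3*(52*(-2 - 5)) = 3*(52*(-7)) = 3*(-364) = -1092)
(W(-7, 6)*14 + 73) + x = (-7*6*14 + 73) - 1092 = (-42*14 + 73) - 1092 = (-588 + 73) - 1092 = -515 - 1092 = -1607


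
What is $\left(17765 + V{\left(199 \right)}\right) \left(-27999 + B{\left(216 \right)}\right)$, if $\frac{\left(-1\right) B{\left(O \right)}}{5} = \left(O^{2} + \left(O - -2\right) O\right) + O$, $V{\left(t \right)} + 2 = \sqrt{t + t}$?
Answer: $-8842403637 - 497799 \sqrt{398} \approx -8.8523 \cdot 10^{9}$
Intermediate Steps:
$V{\left(t \right)} = -2 + \sqrt{2} \sqrt{t}$ ($V{\left(t \right)} = -2 + \sqrt{t + t} = -2 + \sqrt{2 t} = -2 + \sqrt{2} \sqrt{t}$)
$B{\left(O \right)} = - 5 O - 5 O^{2} - 5 O \left(2 + O\right)$ ($B{\left(O \right)} = - 5 \left(\left(O^{2} + \left(O - -2\right) O\right) + O\right) = - 5 \left(\left(O^{2} + \left(O + 2\right) O\right) + O\right) = - 5 \left(\left(O^{2} + \left(2 + O\right) O\right) + O\right) = - 5 \left(\left(O^{2} + O \left(2 + O\right)\right) + O\right) = - 5 \left(O + O^{2} + O \left(2 + O\right)\right) = - 5 O - 5 O^{2} - 5 O \left(2 + O\right)$)
$\left(17765 + V{\left(199 \right)}\right) \left(-27999 + B{\left(216 \right)}\right) = \left(17765 - \left(2 - \sqrt{2} \sqrt{199}\right)\right) \left(-27999 - 1080 \left(3 + 2 \cdot 216\right)\right) = \left(17765 - \left(2 - \sqrt{398}\right)\right) \left(-27999 - 1080 \left(3 + 432\right)\right) = \left(17763 + \sqrt{398}\right) \left(-27999 - 1080 \cdot 435\right) = \left(17763 + \sqrt{398}\right) \left(-27999 - 469800\right) = \left(17763 + \sqrt{398}\right) \left(-497799\right) = -8842403637 - 497799 \sqrt{398}$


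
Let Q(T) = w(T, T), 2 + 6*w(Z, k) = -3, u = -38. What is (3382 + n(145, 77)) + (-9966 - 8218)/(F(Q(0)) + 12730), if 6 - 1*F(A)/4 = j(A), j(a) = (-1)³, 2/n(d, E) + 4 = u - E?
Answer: 2566184876/759101 ≈ 3380.6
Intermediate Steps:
n(d, E) = 2/(-42 - E) (n(d, E) = 2/(-4 + (-38 - E)) = 2/(-42 - E))
w(Z, k) = -⅚ (w(Z, k) = -⅓ + (⅙)*(-3) = -⅓ - ½ = -⅚)
j(a) = -1
Q(T) = -⅚
F(A) = 28 (F(A) = 24 - 4*(-1) = 24 + 4 = 28)
(3382 + n(145, 77)) + (-9966 - 8218)/(F(Q(0)) + 12730) = (3382 - 2/(42 + 77)) + (-9966 - 8218)/(28 + 12730) = (3382 - 2/119) - 18184/12758 = (3382 - 2*1/119) - 18184*1/12758 = (3382 - 2/119) - 9092/6379 = 402456/119 - 9092/6379 = 2566184876/759101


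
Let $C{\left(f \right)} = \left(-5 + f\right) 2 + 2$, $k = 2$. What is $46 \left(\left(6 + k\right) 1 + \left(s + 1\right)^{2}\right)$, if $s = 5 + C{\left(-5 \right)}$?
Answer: $6992$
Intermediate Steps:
$C{\left(f \right)} = -8 + 2 f$ ($C{\left(f \right)} = \left(-10 + 2 f\right) + 2 = -8 + 2 f$)
$s = -13$ ($s = 5 + \left(-8 + 2 \left(-5\right)\right) = 5 - 18 = -13$)
$46 \left(\left(6 + k\right) 1 + \left(s + 1\right)^{2}\right) = 46 \left(\left(6 + 2\right) 1 + \left(-13 + 1\right)^{2}\right) = 46 \left(8 \cdot 1 + \left(-12\right)^{2}\right) = 46 \left(8 + 144\right) = 46 \cdot 152 = 6992$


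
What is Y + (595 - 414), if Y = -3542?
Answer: -3361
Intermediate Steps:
Y + (595 - 414) = -3542 + (595 - 414) = -3542 + 181 = -3361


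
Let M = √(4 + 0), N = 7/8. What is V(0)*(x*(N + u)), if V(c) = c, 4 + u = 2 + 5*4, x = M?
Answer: 0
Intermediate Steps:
N = 7/8 (N = 7*(⅛) = 7/8 ≈ 0.87500)
M = 2 (M = √4 = 2)
x = 2
u = 18 (u = -4 + (2 + 5*4) = -4 + (2 + 20) = -4 + 22 = 18)
V(0)*(x*(N + u)) = 0*(2*(7/8 + 18)) = 0*(2*(151/8)) = 0*(151/4) = 0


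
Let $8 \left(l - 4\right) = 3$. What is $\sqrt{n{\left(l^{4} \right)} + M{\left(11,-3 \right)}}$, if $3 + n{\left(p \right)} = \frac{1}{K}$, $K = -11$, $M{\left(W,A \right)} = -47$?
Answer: $\frac{i \sqrt{6061}}{11} \approx 7.0775 i$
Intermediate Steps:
$l = \frac{35}{8}$ ($l = 4 + \frac{1}{8} \cdot 3 = 4 + \frac{3}{8} = \frac{35}{8} \approx 4.375$)
$n{\left(p \right)} = - \frac{34}{11}$ ($n{\left(p \right)} = -3 + \frac{1}{-11} = -3 - \frac{1}{11} = - \frac{34}{11}$)
$\sqrt{n{\left(l^{4} \right)} + M{\left(11,-3 \right)}} = \sqrt{- \frac{34}{11} - 47} = \sqrt{- \frac{551}{11}} = \frac{i \sqrt{6061}}{11}$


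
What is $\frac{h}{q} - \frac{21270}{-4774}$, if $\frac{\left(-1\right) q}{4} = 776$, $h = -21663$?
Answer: $\frac{84720621}{7409248} \approx 11.434$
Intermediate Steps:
$q = -3104$ ($q = \left(-4\right) 776 = -3104$)
$\frac{h}{q} - \frac{21270}{-4774} = - \frac{21663}{-3104} - \frac{21270}{-4774} = \left(-21663\right) \left(- \frac{1}{3104}\right) - - \frac{10635}{2387} = \frac{21663}{3104} + \frac{10635}{2387} = \frac{84720621}{7409248}$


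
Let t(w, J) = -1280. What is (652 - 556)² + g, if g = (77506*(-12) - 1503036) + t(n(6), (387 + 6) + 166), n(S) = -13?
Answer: -2425172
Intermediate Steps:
g = -2434388 (g = (77506*(-12) - 1503036) - 1280 = (-930072 - 1503036) - 1280 = -2433108 - 1280 = -2434388)
(652 - 556)² + g = (652 - 556)² - 2434388 = 96² - 2434388 = 9216 - 2434388 = -2425172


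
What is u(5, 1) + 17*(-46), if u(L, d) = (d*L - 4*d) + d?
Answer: -780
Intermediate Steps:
u(L, d) = -3*d + L*d (u(L, d) = (L*d - 4*d) + d = (-4*d + L*d) + d = -3*d + L*d)
u(5, 1) + 17*(-46) = 1*(-3 + 5) + 17*(-46) = 1*2 - 782 = 2 - 782 = -780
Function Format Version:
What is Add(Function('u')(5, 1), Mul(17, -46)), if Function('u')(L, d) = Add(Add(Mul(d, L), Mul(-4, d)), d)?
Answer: -780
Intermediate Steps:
Function('u')(L, d) = Add(Mul(-3, d), Mul(L, d)) (Function('u')(L, d) = Add(Add(Mul(L, d), Mul(-4, d)), d) = Add(Add(Mul(-4, d), Mul(L, d)), d) = Add(Mul(-3, d), Mul(L, d)))
Add(Function('u')(5, 1), Mul(17, -46)) = Add(Mul(1, Add(-3, 5)), Mul(17, -46)) = Add(Mul(1, 2), -782) = Add(2, -782) = -780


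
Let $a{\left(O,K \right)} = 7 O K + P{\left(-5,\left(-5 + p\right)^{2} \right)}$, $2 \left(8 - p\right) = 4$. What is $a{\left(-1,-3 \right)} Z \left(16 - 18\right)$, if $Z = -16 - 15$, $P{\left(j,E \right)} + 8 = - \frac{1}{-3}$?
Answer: $\frac{2480}{3} \approx 826.67$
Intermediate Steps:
$p = 6$ ($p = 8 - 2 = 6$)
$P{\left(j,E \right)} = - \frac{23}{3}$ ($P{\left(j,E \right)} = -8 - \frac{1}{-3} = -8 - - \frac{1}{3} = -8 + \frac{1}{3} = - \frac{23}{3}$)
$Z = -31$
$a{\left(O,K \right)} = - \frac{23}{3} + 7 K O$ ($a{\left(O,K \right)} = 7 O K - \frac{23}{3} = 7 K O - \frac{23}{3} = - \frac{23}{3} + 7 K O$)
$a{\left(-1,-3 \right)} Z \left(16 - 18\right) = \left(- \frac{23}{3} + 7 \left(-3\right) \left(-1\right)\right) \left(-31\right) \left(16 - 18\right) = \left(- \frac{23}{3} + 21\right) \left(-31\right) \left(-2\right) = \frac{40}{3} \left(-31\right) \left(-2\right) = \left(- \frac{1240}{3}\right) \left(-2\right) = \frac{2480}{3}$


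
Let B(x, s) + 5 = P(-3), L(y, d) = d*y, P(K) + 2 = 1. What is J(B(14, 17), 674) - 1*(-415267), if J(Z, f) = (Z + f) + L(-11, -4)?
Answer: 415979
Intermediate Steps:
P(K) = -1 (P(K) = -2 + 1 = -1)
B(x, s) = -6 (B(x, s) = -5 - 1 = -6)
J(Z, f) = 44 + Z + f (J(Z, f) = (Z + f) - 4*(-11) = (Z + f) + 44 = 44 + Z + f)
J(B(14, 17), 674) - 1*(-415267) = (44 - 6 + 674) - 1*(-415267) = 712 + 415267 = 415979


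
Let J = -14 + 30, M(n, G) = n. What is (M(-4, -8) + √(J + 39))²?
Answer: (4 - √55)² ≈ 11.670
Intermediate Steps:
J = 16
(M(-4, -8) + √(J + 39))² = (-4 + √(16 + 39))² = (-4 + √55)²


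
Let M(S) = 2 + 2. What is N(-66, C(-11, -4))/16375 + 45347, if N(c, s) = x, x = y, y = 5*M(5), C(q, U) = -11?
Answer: 148511429/3275 ≈ 45347.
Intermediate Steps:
M(S) = 4
y = 20 (y = 5*4 = 20)
x = 20
N(c, s) = 20
N(-66, C(-11, -4))/16375 + 45347 = 20/16375 + 45347 = 20*(1/16375) + 45347 = 4/3275 + 45347 = 148511429/3275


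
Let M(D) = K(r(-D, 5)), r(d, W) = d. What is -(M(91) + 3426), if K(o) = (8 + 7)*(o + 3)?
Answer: -2106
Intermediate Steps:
K(o) = 45 + 15*o (K(o) = 15*(3 + o) = 45 + 15*o)
M(D) = 45 - 15*D (M(D) = 45 + 15*(-D) = 45 - 15*D)
-(M(91) + 3426) = -((45 - 15*91) + 3426) = -((45 - 1365) + 3426) = -(-1320 + 3426) = -1*2106 = -2106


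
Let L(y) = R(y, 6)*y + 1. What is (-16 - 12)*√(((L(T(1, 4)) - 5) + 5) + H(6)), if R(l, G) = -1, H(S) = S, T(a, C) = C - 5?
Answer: -56*√2 ≈ -79.196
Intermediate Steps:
T(a, C) = -5 + C
L(y) = 1 - y (L(y) = -y + 1 = 1 - y)
(-16 - 12)*√(((L(T(1, 4)) - 5) + 5) + H(6)) = (-16 - 12)*√((((1 - (-5 + 4)) - 5) + 5) + 6) = -28*√((((1 - 1*(-1)) - 5) + 5) + 6) = -28*√((((1 + 1) - 5) + 5) + 6) = -28*√(((2 - 5) + 5) + 6) = -28*√((-3 + 5) + 6) = -28*√(2 + 6) = -56*√2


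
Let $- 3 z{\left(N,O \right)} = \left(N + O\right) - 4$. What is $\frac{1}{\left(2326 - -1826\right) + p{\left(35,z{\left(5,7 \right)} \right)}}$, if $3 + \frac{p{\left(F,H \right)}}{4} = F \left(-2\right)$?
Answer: $\frac{1}{3860} \approx 0.00025907$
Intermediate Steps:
$z{\left(N,O \right)} = \frac{4}{3} - \frac{N}{3} - \frac{O}{3}$ ($z{\left(N,O \right)} = - \frac{\left(N + O\right) - 4}{3} = - \frac{-4 + N + O}{3} = \frac{4}{3} - \frac{N}{3} - \frac{O}{3}$)
$p{\left(F,H \right)} = -12 - 8 F$ ($p{\left(F,H \right)} = -12 + 4 F \left(-2\right) = -12 + 4 \left(- 2 F\right) = -12 - 8 F$)
$\frac{1}{\left(2326 - -1826\right) + p{\left(35,z{\left(5,7 \right)} \right)}} = \frac{1}{\left(2326 - -1826\right) - 292} = \frac{1}{\left(2326 + 1826\right) - 292} = \frac{1}{4152 - 292} = \frac{1}{3860}$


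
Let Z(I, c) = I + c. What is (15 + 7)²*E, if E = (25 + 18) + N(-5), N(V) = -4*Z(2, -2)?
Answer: 20812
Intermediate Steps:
N(V) = 0 (N(V) = -4*(2 - 2) = -4*0 = 0)
E = 43 (E = (25 + 18) + 0 = 43 + 0 = 43)
(15 + 7)²*E = (15 + 7)²*43 = 22²*43 = 484*43 = 20812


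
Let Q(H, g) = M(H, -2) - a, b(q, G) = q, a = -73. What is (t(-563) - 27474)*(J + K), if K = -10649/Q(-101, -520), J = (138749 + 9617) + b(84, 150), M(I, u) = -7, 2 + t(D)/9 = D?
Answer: -106218864503/22 ≈ -4.8281e+9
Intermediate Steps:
t(D) = -18 + 9*D
Q(H, g) = 66 (Q(H, g) = -7 - 1*(-73) = -7 + 73 = 66)
J = 148450 (J = (138749 + 9617) + 84 = 148366 + 84 = 148450)
K = -10649/66 ≈ -161.35
(t(-563) - 27474)*(J + K) = ((-18 + 9*(-563)) - 27474)*(148450 - 10649/66) = ((-18 - 5067) - 27474)*(9787051/66) = (-5085 - 27474)*(9787051/66) = -32559*9787051/66 = -106218864503/22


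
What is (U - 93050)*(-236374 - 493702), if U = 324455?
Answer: -168943236780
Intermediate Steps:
(U - 93050)*(-236374 - 493702) = (324455 - 93050)*(-236374 - 493702) = 231405*(-730076) = -168943236780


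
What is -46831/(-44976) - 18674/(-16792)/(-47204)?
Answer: 579995813081/557034483912 ≈ 1.0412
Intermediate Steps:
-46831/(-44976) - 18674/(-16792)/(-47204) = -46831*(-1/44976) - 18674*(-1/16792)*(-1/47204) = 46831/44976 + (9337/8396)*(-1/47204) = 46831/44976 - 9337/396324784 = 579995813081/557034483912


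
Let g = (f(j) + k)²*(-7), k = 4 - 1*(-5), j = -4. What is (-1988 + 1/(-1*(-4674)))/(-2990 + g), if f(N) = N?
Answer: 9291911/14793210 ≈ 0.62812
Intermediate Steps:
k = 9 (k = 4 + 5 = 9)
g = -175 (g = (-4 + 9)²*(-7) = 5²*(-7) = 25*(-7) = -175)
(-1988 + 1/(-1*(-4674)))/(-2990 + g) = (-1988 + 1/(-1*(-4674)))/(-2990 - 175) = (-1988 + 1/4674)/(-3165) = (-1988 + 1/4674)*(-1/3165) = -9291911/4674*(-1/3165) = 9291911/14793210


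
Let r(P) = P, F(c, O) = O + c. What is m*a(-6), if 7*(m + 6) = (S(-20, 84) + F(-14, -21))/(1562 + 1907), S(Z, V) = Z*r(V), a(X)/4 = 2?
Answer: -168472/3469 ≈ -48.565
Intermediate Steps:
a(X) = 8 (a(X) = 4*2 = 8)
S(Z, V) = V*Z (S(Z, V) = Z*V = V*Z)
m = -21059/3469 (m = -6 + ((84*(-20) + (-21 - 14))/(1562 + 1907))/7 = -6 + ((-1680 - 35)/3469)/7 = -6 + (-1715*1/3469)/7 = -6 + (⅐)*(-1715/3469) = -6 - 245/3469 = -21059/3469 ≈ -6.0706)
m*a(-6) = -21059/3469*8 = -168472/3469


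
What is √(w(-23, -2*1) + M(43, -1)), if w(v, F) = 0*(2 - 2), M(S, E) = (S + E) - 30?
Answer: 2*√3 ≈ 3.4641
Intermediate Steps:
M(S, E) = -30 + E + S (M(S, E) = (E + S) - 30 = -30 + E + S)
w(v, F) = 0 (w(v, F) = 0*0 = 0)
√(w(-23, -2*1) + M(43, -1)) = √(0 + (-30 - 1 + 43)) = √(0 + 12) = √12 = 2*√3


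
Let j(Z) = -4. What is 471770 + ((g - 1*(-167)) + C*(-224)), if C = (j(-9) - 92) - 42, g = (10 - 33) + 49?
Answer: 502875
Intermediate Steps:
g = 26 (g = -23 + 49 = 26)
C = -138 (C = (-4 - 92) - 42 = -96 - 42 = -138)
471770 + ((g - 1*(-167)) + C*(-224)) = 471770 + ((26 - 1*(-167)) - 138*(-224)) = 471770 + ((26 + 167) + 30912) = 471770 + (193 + 30912) = 471770 + 31105 = 502875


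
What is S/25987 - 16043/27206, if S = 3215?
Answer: -5400691/11590202 ≈ -0.46597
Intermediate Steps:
S/25987 - 16043/27206 = 3215/25987 - 16043/27206 = 3215*(1/25987) - 16043*1/27206 = 3215/25987 - 263/446 = -5400691/11590202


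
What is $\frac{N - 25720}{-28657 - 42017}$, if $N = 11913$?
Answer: $\frac{13807}{70674} \approx 0.19536$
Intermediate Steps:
$\frac{N - 25720}{-28657 - 42017} = \frac{11913 - 25720}{-28657 - 42017} = - \frac{13807}{-70674} = \left(-13807\right) \left(- \frac{1}{70674}\right) = \frac{13807}{70674}$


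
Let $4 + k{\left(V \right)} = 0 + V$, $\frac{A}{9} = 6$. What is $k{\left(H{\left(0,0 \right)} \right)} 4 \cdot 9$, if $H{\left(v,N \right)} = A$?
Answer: $1800$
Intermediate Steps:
$A = 54$ ($A = 9 \cdot 6 = 54$)
$H{\left(v,N \right)} = 54$
$k{\left(V \right)} = -4 + V$ ($k{\left(V \right)} = -4 + \left(0 + V\right) = -4 + V$)
$k{\left(H{\left(0,0 \right)} \right)} 4 \cdot 9 = \left(-4 + 54\right) 4 \cdot 9 = 50 \cdot 36 = 1800$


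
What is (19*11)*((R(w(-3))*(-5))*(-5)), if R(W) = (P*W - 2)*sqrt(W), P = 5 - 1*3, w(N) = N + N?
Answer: -73150*I*sqrt(6) ≈ -1.7918e+5*I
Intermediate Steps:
w(N) = 2*N
P = 2 (P = 5 - 3 = 2)
R(W) = sqrt(W)*(-2 + 2*W) (R(W) = (2*W - 2)*sqrt(W) = (-2 + 2*W)*sqrt(W) = sqrt(W)*(-2 + 2*W))
(19*11)*((R(w(-3))*(-5))*(-5)) = (19*11)*(((2*sqrt(2*(-3))*(-1 + 2*(-3)))*(-5))*(-5)) = 209*(((2*sqrt(-6)*(-1 - 6))*(-5))*(-5)) = 209*(((2*(I*sqrt(6))*(-7))*(-5))*(-5)) = 209*((-14*I*sqrt(6)*(-5))*(-5)) = 209*((70*I*sqrt(6))*(-5)) = 209*(-350*I*sqrt(6)) = -73150*I*sqrt(6)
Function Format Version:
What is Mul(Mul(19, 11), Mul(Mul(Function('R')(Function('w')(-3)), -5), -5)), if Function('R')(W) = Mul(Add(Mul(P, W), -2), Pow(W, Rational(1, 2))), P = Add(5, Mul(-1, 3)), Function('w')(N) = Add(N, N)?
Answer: Mul(-73150, I, Pow(6, Rational(1, 2))) ≈ Mul(-1.7918e+5, I)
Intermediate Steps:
Function('w')(N) = Mul(2, N)
P = 2 (P = Add(5, -3) = 2)
Function('R')(W) = Mul(Pow(W, Rational(1, 2)), Add(-2, Mul(2, W))) (Function('R')(W) = Mul(Add(Mul(2, W), -2), Pow(W, Rational(1, 2))) = Mul(Add(-2, Mul(2, W)), Pow(W, Rational(1, 2))) = Mul(Pow(W, Rational(1, 2)), Add(-2, Mul(2, W))))
Mul(Mul(19, 11), Mul(Mul(Function('R')(Function('w')(-3)), -5), -5)) = Mul(Mul(19, 11), Mul(Mul(Mul(2, Pow(Mul(2, -3), Rational(1, 2)), Add(-1, Mul(2, -3))), -5), -5)) = Mul(209, Mul(Mul(Mul(2, Pow(-6, Rational(1, 2)), Add(-1, -6)), -5), -5)) = Mul(209, Mul(Mul(Mul(2, Mul(I, Pow(6, Rational(1, 2))), -7), -5), -5)) = Mul(209, Mul(Mul(Mul(-14, I, Pow(6, Rational(1, 2))), -5), -5)) = Mul(209, Mul(Mul(70, I, Pow(6, Rational(1, 2))), -5)) = Mul(209, Mul(-350, I, Pow(6, Rational(1, 2)))) = Mul(-73150, I, Pow(6, Rational(1, 2)))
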